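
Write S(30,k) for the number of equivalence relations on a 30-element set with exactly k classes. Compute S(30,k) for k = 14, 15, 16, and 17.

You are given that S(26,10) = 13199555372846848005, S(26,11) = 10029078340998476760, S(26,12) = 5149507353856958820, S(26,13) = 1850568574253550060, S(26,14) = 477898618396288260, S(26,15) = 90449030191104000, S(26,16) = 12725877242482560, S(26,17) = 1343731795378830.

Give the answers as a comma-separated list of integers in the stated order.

42337710060168129525765, 12879868072770626040000, 2940812098256837097720, 511605167806434372210

[27] T[27,11]:11*10029078340998476760+13199555372846848005=123519417123830092365 · T[27,12]:12*5149507353856958820+10029078340998476760=71823166587281982600 · T[27,13]:13*1850568574253550060+5149507353856958820=29206898819153109600 · T[27,14]:14*477898618396288260+1850568574253550060=8541149231801585700 · T[27,15]:15*90449030191104000+477898618396288260=1834634071262848260 · T[27,16]:16*12725877242482560+90449030191104000=294063066070824960 · T[27,17]:17*1343731795378830+12725877242482560=35569317763922670
[28] T[28,12]:12*71823166587281982600+123519417123830092365=985397416171213883565 · T[28,13]:13*29206898819153109600+71823166587281982600=451512851236272407400 · T[28,14]:14*8541149231801585700+29206898819153109600=148782988064375309400 · T[28,15]:15*1834634071262848260+8541149231801585700=36060660300744309600 · T[28,16]:16*294063066070824960+1834634071262848260=6539643128396047620 · T[28,17]:17*35569317763922670+294063066070824960=898741468057510350
[29] T[29,13]:13*451512851236272407400+985397416171213883565=6855064482242755179765 · T[29,14]:14*148782988064375309400+451512851236272407400=2534474684137526739000 · T[29,15]:15*36060660300744309600+148782988064375309400=689692892575539953400 · T[29,16]:16*6539643128396047620+36060660300744309600=140694950355081071520 · T[29,17]:17*898741468057510350+6539643128396047620=21818248085373723570
[30] T[30,14]:14*2534474684137526739000+6855064482242755179765=42337710060168129525765 · T[30,15]:15*689692892575539953400+2534474684137526739000=12879868072770626040000 · T[30,16]:16*140694950355081071520+689692892575539953400=2940812098256837097720 · T[30,17]:17*21818248085373723570+140694950355081071520=511605167806434372210
Read S(30,14) = 42337710060168129525765, S(30,15) = 12879868072770626040000, S(30,16) = 2940812098256837097720, S(30,17) = 511605167806434372210.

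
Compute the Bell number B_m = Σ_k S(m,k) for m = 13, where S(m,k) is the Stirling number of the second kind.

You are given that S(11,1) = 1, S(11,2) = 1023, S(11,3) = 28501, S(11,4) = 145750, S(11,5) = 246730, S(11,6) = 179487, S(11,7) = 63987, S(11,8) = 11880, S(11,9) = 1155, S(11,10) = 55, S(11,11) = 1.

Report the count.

r12: T_12,1=1×1+0=1; T_12,2=2×1023+1=2047; T_12,3=3×28501+1023=86526; T_12,4=4×145750+28501=611501; T_12,5=5×246730+145750=1379400; T_12,6=6×179487+246730=1323652; T_12,7=7×63987+179487=627396; T_12,8=8×11880+63987=159027; T_12,9=9×1155+11880=22275; T_12,10=10×55+1155=1705; T_12,11=11×1+55=66; T_12,12=12×0+1=1
r13: T_13,1=1×1+0=1; T_13,2=2×2047+1=4095; T_13,3=3×86526+2047=261625; T_13,4=4×611501+86526=2532530; T_13,5=5×1379400+611501=7508501; T_13,6=6×1323652+1379400=9321312; T_13,7=7×627396+1323652=5715424; T_13,8=8×159027+627396=1899612; T_13,9=9×22275+159027=359502; T_13,10=10×1705+22275=39325; T_13,11=11×66+1705=2431; T_13,12=12×1+66=78; T_13,13=13×0+1=1
B_13 = ΣS(13,k) = 1+4095+261625+2532530+7508501+9321312+5715424+1899612+359502+39325+2431+78+1 = 27644437

27644437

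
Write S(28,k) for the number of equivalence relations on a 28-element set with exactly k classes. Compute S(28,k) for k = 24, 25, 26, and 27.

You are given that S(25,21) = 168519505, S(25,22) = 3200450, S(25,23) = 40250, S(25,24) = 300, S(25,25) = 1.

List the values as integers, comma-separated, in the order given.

460192005, 6654375, 64701, 378

row 26: T[26][22]=22·3200450+168519505=238929405  T[26][23]=23·40250+3200450=4126200  T[26][24]=24·300+40250=47450  T[26][25]=25·1+300=325  T[26][26]=26·0+1=1
row 27: T[27][23]=23·4126200+238929405=333832005  T[27][24]=24·47450+4126200=5265000  T[27][25]=25·325+47450=55575  T[27][26]=26·1+325=351  T[27][27]=27·0+1=1
row 28: T[28][24]=24·5265000+333832005=460192005  T[28][25]=25·55575+5265000=6654375  T[28][26]=26·351+55575=64701  T[28][27]=27·1+351=378
Read S(28,24) = 460192005, S(28,25) = 6654375, S(28,26) = 64701, S(28,27) = 378.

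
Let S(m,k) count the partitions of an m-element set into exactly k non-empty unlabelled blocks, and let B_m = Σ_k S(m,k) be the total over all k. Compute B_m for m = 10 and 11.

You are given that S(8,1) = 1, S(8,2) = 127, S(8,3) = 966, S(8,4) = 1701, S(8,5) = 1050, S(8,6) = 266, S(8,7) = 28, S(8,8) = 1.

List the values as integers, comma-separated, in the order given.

i=9: T(9,1)=0+1·1=1 | T(9,2)=1+2·127=255 | T(9,3)=127+3·966=3025 | T(9,4)=966+4·1701=7770 | T(9,5)=1701+5·1050=6951 | T(9,6)=1050+6·266=2646 | T(9,7)=266+7·28=462 | T(9,8)=28+8·1=36 | T(9,9)=1+9·0=1
i=10: T(10,1)=0+1·1=1 | T(10,2)=1+2·255=511 | T(10,3)=255+3·3025=9330 | T(10,4)=3025+4·7770=34105 | T(10,5)=7770+5·6951=42525 | T(10,6)=6951+6·2646=22827 | T(10,7)=2646+7·462=5880 | T(10,8)=462+8·36=750 | T(10,9)=36+9·1=45 | T(10,10)=1+10·0=1
i=11: T(11,1)=0+1·1=1 | T(11,2)=1+2·511=1023 | T(11,3)=511+3·9330=28501 | T(11,4)=9330+4·34105=145750 | T(11,5)=34105+5·42525=246730 | T(11,6)=42525+6·22827=179487 | T(11,7)=22827+7·5880=63987 | T(11,8)=5880+8·750=11880 | T(11,9)=750+9·45=1155 | T(11,10)=45+10·1=55 | T(11,11)=1+11·0=1
B_10 = ΣS(10,k) = 1+511+9330+34105+42525+22827+5880+750+45+1 = 115975
B_11 = ΣS(11,k) = 1+1023+28501+145750+246730+179487+63987+11880+1155+55+1 = 678570

115975, 678570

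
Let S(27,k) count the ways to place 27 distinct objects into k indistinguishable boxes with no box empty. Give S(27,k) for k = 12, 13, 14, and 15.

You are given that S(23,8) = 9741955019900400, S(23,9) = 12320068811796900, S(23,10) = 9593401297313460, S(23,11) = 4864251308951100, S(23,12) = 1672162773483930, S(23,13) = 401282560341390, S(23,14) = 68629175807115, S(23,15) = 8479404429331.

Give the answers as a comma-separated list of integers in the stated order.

71823166587281982600, 29206898819153109600, 8541149231801585700, 1834634071262848260

row 24: T[24][9]=9·12320068811796900+9741955019900400=120622574326072500  T[24][10]=10·9593401297313460+12320068811796900=108254081784931500  T[24][11]=11·4864251308951100+9593401297313460=63100165695775560  T[24][12]=12·1672162773483930+4864251308951100=24930204590758260  T[24][13]=13·401282560341390+1672162773483930=6888836057922000  T[24][14]=14·68629175807115+401282560341390=1362091021641000  T[24][15]=15·8479404429331+68629175807115=195820242247080
row 25: T[25][10]=10·108254081784931500+120622574326072500=1203163392175387500  T[25][11]=11·63100165695775560+108254081784931500=802355904438462660  T[25][12]=12·24930204590758260+63100165695775560=362262620784874680  T[25][13]=13·6888836057922000+24930204590758260=114485073343744260  T[25][14]=14·1362091021641000+6888836057922000=25958110360896000  T[25][15]=15·195820242247080+1362091021641000=4299394655347200
row 26: T[26][11]=11·802355904438462660+1203163392175387500=10029078340998476760  T[26][12]=12·362262620784874680+802355904438462660=5149507353856958820  T[26][13]=13·114485073343744260+362262620784874680=1850568574253550060  T[26][14]=14·25958110360896000+114485073343744260=477898618396288260  T[26][15]=15·4299394655347200+25958110360896000=90449030191104000
row 27: T[27][12]=12·5149507353856958820+10029078340998476760=71823166587281982600  T[27][13]=13·1850568574253550060+5149507353856958820=29206898819153109600  T[27][14]=14·477898618396288260+1850568574253550060=8541149231801585700  T[27][15]=15·90449030191104000+477898618396288260=1834634071262848260
Read S(27,12) = 71823166587281982600, S(27,13) = 29206898819153109600, S(27,14) = 8541149231801585700, S(27,15) = 1834634071262848260.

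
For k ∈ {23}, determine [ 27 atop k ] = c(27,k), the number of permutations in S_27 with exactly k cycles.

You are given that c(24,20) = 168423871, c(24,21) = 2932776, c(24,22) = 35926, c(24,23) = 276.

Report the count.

460012995

i=25: T(25,21)=168423871+24·2932776=238810495 | T(25,22)=2932776+24·35926=3795000 | T(25,23)=35926+24·276=42550
i=26: T(26,22)=238810495+25·3795000=333685495 | T(26,23)=3795000+25·42550=4858750
i=27: T(27,23)=333685495+26·4858750=460012995
Read c(27,23) = 460012995.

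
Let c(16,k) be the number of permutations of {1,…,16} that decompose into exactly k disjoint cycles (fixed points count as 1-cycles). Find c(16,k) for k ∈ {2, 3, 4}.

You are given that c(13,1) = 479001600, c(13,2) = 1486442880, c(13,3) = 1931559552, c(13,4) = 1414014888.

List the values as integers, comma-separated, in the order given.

4339163001600, 6165817614720, 5056995703824

row 14: T[14][1]=13·479001600+0=6227020800  T[14][2]=13·1486442880+479001600=19802759040  T[14][3]=13·1931559552+1486442880=26596717056  T[14][4]=13·1414014888+1931559552=20313753096
row 15: T[15][1]=14·6227020800+0=87178291200  T[15][2]=14·19802759040+6227020800=283465647360  T[15][3]=14·26596717056+19802759040=392156797824  T[15][4]=14·20313753096+26596717056=310989260400
row 16: T[16][2]=15·283465647360+87178291200=4339163001600  T[16][3]=15·392156797824+283465647360=6165817614720  T[16][4]=15·310989260400+392156797824=5056995703824
Read c(16,2) = 4339163001600, c(16,3) = 6165817614720, c(16,4) = 5056995703824.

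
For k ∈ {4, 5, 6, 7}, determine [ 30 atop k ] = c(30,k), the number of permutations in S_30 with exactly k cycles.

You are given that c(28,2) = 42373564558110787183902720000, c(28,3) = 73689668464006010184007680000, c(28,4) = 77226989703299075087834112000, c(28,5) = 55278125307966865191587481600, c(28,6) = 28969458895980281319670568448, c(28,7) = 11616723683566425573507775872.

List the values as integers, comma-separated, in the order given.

r29: T_29,3=28×73689668464006010184007680000+42373564558110787183902720000=2105684281550279072336117760000; T_29,4=28×77226989703299075087834112000+73689668464006010184007680000=2236045380156380112643362816000; T_29,5=28×55278125307966865191587481600+77226989703299075087834112000=1625014498326371300452283596800; T_29,6=28×28969458895980281319670568448+55278125307966865191587481600=866422974395414742142363398144; T_29,7=28×11616723683566425573507775872+28969458895980281319670568448=354237722035840197377888292864
r30: T_30,4=29×2236045380156380112643362816000+2105684281550279072336117760000=66951000306085302338993639424000; T_30,5=29×1625014498326371300452283596800+2236045380156380112643362816000=49361465831621147825759587123200; T_30,6=29×866422974395414742142363398144+1625014498326371300452283596800=26751280755793398822580822142976; T_30,7=29×354237722035840197377888292864+866422974395414742142363398144=11139316913434780466101123891200
Read c(30,4) = 66951000306085302338993639424000, c(30,5) = 49361465831621147825759587123200, c(30,6) = 26751280755793398822580822142976, c(30,7) = 11139316913434780466101123891200.

66951000306085302338993639424000, 49361465831621147825759587123200, 26751280755793398822580822142976, 11139316913434780466101123891200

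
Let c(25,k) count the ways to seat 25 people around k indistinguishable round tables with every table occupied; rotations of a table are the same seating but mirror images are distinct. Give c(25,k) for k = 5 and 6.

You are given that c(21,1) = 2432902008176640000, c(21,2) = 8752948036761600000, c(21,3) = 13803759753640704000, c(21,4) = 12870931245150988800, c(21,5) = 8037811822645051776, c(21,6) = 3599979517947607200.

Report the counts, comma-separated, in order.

2677503356427960382362624, 1323714091579185857760000

i=22: T(22,2)=2432902008176640000+21·8752948036761600000=186244810780170240000 | T(22,3)=8752948036761600000+21·13803759753640704000=298631902863216384000 | T(22,4)=13803759753640704000+21·12870931245150988800=284093315901811468800 | T(22,5)=12870931245150988800+21·8037811822645051776=181664979520697076096 | T(22,6)=8037811822645051776+21·3599979517947607200=83637381699544802976
i=23: T(23,3)=186244810780170240000+22·298631902863216384000=6756146673770930688000 | T(23,4)=298631902863216384000+22·284093315901811468800=6548684852703068697600 | T(23,5)=284093315901811468800+22·181664979520697076096=4280722865357147142912 | T(23,6)=181664979520697076096+22·83637381699544802976=2021687376910682741568
i=24: T(24,4)=6756146673770930688000+23·6548684852703068697600=157375898285941510732800 | T(24,5)=6548684852703068697600+23·4280722865357147142912=105005310755917452984576 | T(24,6)=4280722865357147142912+23·2021687376910682741568=50779532534302850198976
i=25: T(25,5)=157375898285941510732800+24·105005310755917452984576=2677503356427960382362624 | T(25,6)=105005310755917452984576+24·50779532534302850198976=1323714091579185857760000
Read c(25,5) = 2677503356427960382362624, c(25,6) = 1323714091579185857760000.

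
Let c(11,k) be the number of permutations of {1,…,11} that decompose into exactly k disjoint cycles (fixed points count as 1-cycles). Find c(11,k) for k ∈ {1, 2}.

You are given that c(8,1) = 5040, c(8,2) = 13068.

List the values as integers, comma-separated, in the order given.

3628800, 10628640

row 9: T[9][1]=8·5040+0=40320  T[9][2]=8·13068+5040=109584
row 10: T[10][1]=9·40320+0=362880  T[10][2]=9·109584+40320=1026576
row 11: T[11][1]=10·362880+0=3628800  T[11][2]=10·1026576+362880=10628640
Read c(11,1) = 3628800, c(11,2) = 10628640.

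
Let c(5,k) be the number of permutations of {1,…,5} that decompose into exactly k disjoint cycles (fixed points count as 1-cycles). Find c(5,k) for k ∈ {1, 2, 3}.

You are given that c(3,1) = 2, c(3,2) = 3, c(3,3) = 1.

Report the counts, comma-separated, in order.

i=4: T(4,1)=0+3·2=6 | T(4,2)=2+3·3=11 | T(4,3)=3+3·1=6
i=5: T(5,1)=0+4·6=24 | T(5,2)=6+4·11=50 | T(5,3)=11+4·6=35
Read c(5,1) = 24, c(5,2) = 50, c(5,3) = 35.

24, 50, 35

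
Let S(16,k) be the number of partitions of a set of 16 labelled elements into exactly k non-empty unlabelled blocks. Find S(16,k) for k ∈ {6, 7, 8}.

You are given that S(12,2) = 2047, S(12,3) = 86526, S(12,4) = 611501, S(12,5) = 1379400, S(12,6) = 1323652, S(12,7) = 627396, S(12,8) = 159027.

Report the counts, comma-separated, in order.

i=13: T(13,3)=2047+3·86526=261625 | T(13,4)=86526+4·611501=2532530 | T(13,5)=611501+5·1379400=7508501 | T(13,6)=1379400+6·1323652=9321312 | T(13,7)=1323652+7·627396=5715424 | T(13,8)=627396+8·159027=1899612
i=14: T(14,4)=261625+4·2532530=10391745 | T(14,5)=2532530+5·7508501=40075035 | T(14,6)=7508501+6·9321312=63436373 | T(14,7)=9321312+7·5715424=49329280 | T(14,8)=5715424+8·1899612=20912320
i=15: T(15,5)=10391745+5·40075035=210766920 | T(15,6)=40075035+6·63436373=420693273 | T(15,7)=63436373+7·49329280=408741333 | T(15,8)=49329280+8·20912320=216627840
i=16: T(16,6)=210766920+6·420693273=2734926558 | T(16,7)=420693273+7·408741333=3281882604 | T(16,8)=408741333+8·216627840=2141764053
Read S(16,6) = 2734926558, S(16,7) = 3281882604, S(16,8) = 2141764053.

2734926558, 3281882604, 2141764053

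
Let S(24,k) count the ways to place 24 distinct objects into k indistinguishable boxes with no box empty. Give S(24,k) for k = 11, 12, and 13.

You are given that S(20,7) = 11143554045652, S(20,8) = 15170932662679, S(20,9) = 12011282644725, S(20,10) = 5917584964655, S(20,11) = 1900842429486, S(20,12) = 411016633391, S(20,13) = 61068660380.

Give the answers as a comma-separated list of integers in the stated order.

@21  (21,8):15170932662679·8+11143554045652→132511015347084, (21,9):12011282644725·9+15170932662679→123272476465204, (21,10):5917584964655·10+12011282644725→71187132291275, (21,11):1900842429486·11+5917584964655→26826851689001, (21,12):411016633391·12+1900842429486→6833042030178, (21,13):61068660380·13+411016633391→1204909218331
@22  (22,9):123272476465204·9+132511015347084→1241963303533920, (22,10):71187132291275·10+123272476465204→835143799377954, (22,11):26826851689001·11+71187132291275→366282500870286, (22,12):6833042030178·12+26826851689001→108823356051137, (22,13):1204909218331·13+6833042030178→22496861868481
@23  (23,10):835143799377954·10+1241963303533920→9593401297313460, (23,11):366282500870286·11+835143799377954→4864251308951100, (23,12):108823356051137·12+366282500870286→1672162773483930, (23,13):22496861868481·13+108823356051137→401282560341390
@24  (24,11):4864251308951100·11+9593401297313460→63100165695775560, (24,12):1672162773483930·12+4864251308951100→24930204590758260, (24,13):401282560341390·13+1672162773483930→6888836057922000
Read S(24,11) = 63100165695775560, S(24,12) = 24930204590758260, S(24,13) = 6888836057922000.

63100165695775560, 24930204590758260, 6888836057922000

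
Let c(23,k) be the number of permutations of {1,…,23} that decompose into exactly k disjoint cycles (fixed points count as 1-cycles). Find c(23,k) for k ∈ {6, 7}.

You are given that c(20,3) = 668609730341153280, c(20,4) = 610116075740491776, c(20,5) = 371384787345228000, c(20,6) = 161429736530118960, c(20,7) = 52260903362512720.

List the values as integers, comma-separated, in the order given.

row 21: T[21][4]=20·610116075740491776+668609730341153280=12870931245150988800  T[21][5]=20·371384787345228000+610116075740491776=8037811822645051776  T[21][6]=20·161429736530118960+371384787345228000=3599979517947607200  T[21][7]=20·52260903362512720+161429736530118960=1206647803780373360
row 22: T[22][5]=21·8037811822645051776+12870931245150988800=181664979520697076096  T[22][6]=21·3599979517947607200+8037811822645051776=83637381699544802976  T[22][7]=21·1206647803780373360+3599979517947607200=28939583397335447760
row 23: T[23][6]=22·83637381699544802976+181664979520697076096=2021687376910682741568  T[23][7]=22·28939583397335447760+83637381699544802976=720308216440924653696
Read c(23,6) = 2021687376910682741568, c(23,7) = 720308216440924653696.

2021687376910682741568, 720308216440924653696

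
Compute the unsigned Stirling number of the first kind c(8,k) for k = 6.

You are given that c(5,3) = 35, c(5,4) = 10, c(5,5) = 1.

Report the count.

322

i=6: T(6,4)=35+5·10=85 | T(6,5)=10+5·1=15 | T(6,6)=1+5·0=1
i=7: T(7,5)=85+6·15=175 | T(7,6)=15+6·1=21
i=8: T(8,6)=175+7·21=322
Read c(8,6) = 322.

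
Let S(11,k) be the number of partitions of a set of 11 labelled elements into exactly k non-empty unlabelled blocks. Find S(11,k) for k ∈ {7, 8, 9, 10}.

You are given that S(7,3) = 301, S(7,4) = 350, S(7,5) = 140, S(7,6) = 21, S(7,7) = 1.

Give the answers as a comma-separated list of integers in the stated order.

i=8: T(8,4)=301+4·350=1701 | T(8,5)=350+5·140=1050 | T(8,6)=140+6·21=266 | T(8,7)=21+7·1=28 | T(8,8)=1+8·0=1
i=9: T(9,5)=1701+5·1050=6951 | T(9,6)=1050+6·266=2646 | T(9,7)=266+7·28=462 | T(9,8)=28+8·1=36 | T(9,9)=1+9·0=1
i=10: T(10,6)=6951+6·2646=22827 | T(10,7)=2646+7·462=5880 | T(10,8)=462+8·36=750 | T(10,9)=36+9·1=45 | T(10,10)=1+10·0=1
i=11: T(11,7)=22827+7·5880=63987 | T(11,8)=5880+8·750=11880 | T(11,9)=750+9·45=1155 | T(11,10)=45+10·1=55
Read S(11,7) = 63987, S(11,8) = 11880, S(11,9) = 1155, S(11,10) = 55.

63987, 11880, 1155, 55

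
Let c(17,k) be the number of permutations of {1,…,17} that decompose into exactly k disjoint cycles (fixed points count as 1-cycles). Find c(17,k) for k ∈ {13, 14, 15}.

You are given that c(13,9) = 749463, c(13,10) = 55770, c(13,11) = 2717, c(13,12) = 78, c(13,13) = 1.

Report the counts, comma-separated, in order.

row 14: T[14][10]=13·55770+749463=1474473  T[14][11]=13·2717+55770=91091  T[14][12]=13·78+2717=3731  T[14][13]=13·1+78=91  T[14][14]=13·0+1=1
row 15: T[15][11]=14·91091+1474473=2749747  T[15][12]=14·3731+91091=143325  T[15][13]=14·91+3731=5005  T[15][14]=14·1+91=105  T[15][15]=14·0+1=1
row 16: T[16][12]=15·143325+2749747=4899622  T[16][13]=15·5005+143325=218400  T[16][14]=15·105+5005=6580  T[16][15]=15·1+105=120
row 17: T[17][13]=16·218400+4899622=8394022  T[17][14]=16·6580+218400=323680  T[17][15]=16·120+6580=8500
Read c(17,13) = 8394022, c(17,14) = 323680, c(17,15) = 8500.

8394022, 323680, 8500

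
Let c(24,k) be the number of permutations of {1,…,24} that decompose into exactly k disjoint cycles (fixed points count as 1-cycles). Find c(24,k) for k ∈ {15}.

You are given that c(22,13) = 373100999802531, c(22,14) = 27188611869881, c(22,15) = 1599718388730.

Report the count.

2406046038644556

i=23: T(23,14)=373100999802531+22·27188611869881=971250460939913 | T(23,15)=27188611869881+22·1599718388730=62382416421941
i=24: T(24,15)=971250460939913+23·62382416421941=2406046038644556
Read c(24,15) = 2406046038644556.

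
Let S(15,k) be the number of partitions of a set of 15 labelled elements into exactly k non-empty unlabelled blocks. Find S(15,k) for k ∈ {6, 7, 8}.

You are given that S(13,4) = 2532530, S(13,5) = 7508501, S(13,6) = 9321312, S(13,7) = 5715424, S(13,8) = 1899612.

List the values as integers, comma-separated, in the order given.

420693273, 408741333, 216627840

@14  (14,5):7508501·5+2532530→40075035, (14,6):9321312·6+7508501→63436373, (14,7):5715424·7+9321312→49329280, (14,8):1899612·8+5715424→20912320
@15  (15,6):63436373·6+40075035→420693273, (15,7):49329280·7+63436373→408741333, (15,8):20912320·8+49329280→216627840
Read S(15,6) = 420693273, S(15,7) = 408741333, S(15,8) = 216627840.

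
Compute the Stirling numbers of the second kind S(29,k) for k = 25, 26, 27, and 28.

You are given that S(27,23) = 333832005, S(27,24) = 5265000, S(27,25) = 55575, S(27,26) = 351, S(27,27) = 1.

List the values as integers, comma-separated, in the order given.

626551380, 8336601, 74907, 406

[28] T[28,24]:24*5265000+333832005=460192005 · T[28,25]:25*55575+5265000=6654375 · T[28,26]:26*351+55575=64701 · T[28,27]:27*1+351=378 · T[28,28]:28*0+1=1
[29] T[29,25]:25*6654375+460192005=626551380 · T[29,26]:26*64701+6654375=8336601 · T[29,27]:27*378+64701=74907 · T[29,28]:28*1+378=406
Read S(29,25) = 626551380, S(29,26) = 8336601, S(29,27) = 74907, S(29,28) = 406.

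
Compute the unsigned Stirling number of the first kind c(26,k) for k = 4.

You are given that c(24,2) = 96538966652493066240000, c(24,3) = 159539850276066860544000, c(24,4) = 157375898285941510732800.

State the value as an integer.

102339530601744675672576000

i=25: T(25,3)=96538966652493066240000+24·159539850276066860544000=3925495373278097719296000 | T(25,4)=159539850276066860544000+24·157375898285941510732800=3936561409138663118131200
i=26: T(26,4)=3925495373278097719296000+25·3936561409138663118131200=102339530601744675672576000
Read c(26,4) = 102339530601744675672576000.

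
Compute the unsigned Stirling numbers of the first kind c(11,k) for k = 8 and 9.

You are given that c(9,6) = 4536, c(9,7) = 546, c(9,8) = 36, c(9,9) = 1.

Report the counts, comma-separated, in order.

18150, 1320

row 10: T[10][7]=9·546+4536=9450  T[10][8]=9·36+546=870  T[10][9]=9·1+36=45
row 11: T[11][8]=10·870+9450=18150  T[11][9]=10·45+870=1320
Read c(11,8) = 18150, c(11,9) = 1320.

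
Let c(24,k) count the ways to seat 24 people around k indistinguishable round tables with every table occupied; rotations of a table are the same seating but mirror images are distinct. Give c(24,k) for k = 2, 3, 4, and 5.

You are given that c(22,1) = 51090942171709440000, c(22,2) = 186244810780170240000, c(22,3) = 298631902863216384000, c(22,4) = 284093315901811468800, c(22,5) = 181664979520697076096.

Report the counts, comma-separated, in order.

[23] T[23,1]:22*51090942171709440000+0=1124000727777607680000 · T[23,2]:22*186244810780170240000+51090942171709440000=4148476779335454720000 · T[23,3]:22*298631902863216384000+186244810780170240000=6756146673770930688000 · T[23,4]:22*284093315901811468800+298631902863216384000=6548684852703068697600 · T[23,5]:22*181664979520697076096+284093315901811468800=4280722865357147142912
[24] T[24,2]:23*4148476779335454720000+1124000727777607680000=96538966652493066240000 · T[24,3]:23*6756146673770930688000+4148476779335454720000=159539850276066860544000 · T[24,4]:23*6548684852703068697600+6756146673770930688000=157375898285941510732800 · T[24,5]:23*4280722865357147142912+6548684852703068697600=105005310755917452984576
Read c(24,2) = 96538966652493066240000, c(24,3) = 159539850276066860544000, c(24,4) = 157375898285941510732800, c(24,5) = 105005310755917452984576.

96538966652493066240000, 159539850276066860544000, 157375898285941510732800, 105005310755917452984576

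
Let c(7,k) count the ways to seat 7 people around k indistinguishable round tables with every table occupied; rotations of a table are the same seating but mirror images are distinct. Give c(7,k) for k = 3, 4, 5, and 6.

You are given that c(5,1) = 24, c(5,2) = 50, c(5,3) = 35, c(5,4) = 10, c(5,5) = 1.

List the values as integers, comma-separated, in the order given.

1624, 735, 175, 21

@6  (6,2):50·5+24→274, (6,3):35·5+50→225, (6,4):10·5+35→85, (6,5):1·5+10→15, (6,6):0·5+1→1
@7  (7,3):225·6+274→1624, (7,4):85·6+225→735, (7,5):15·6+85→175, (7,6):1·6+15→21
Read c(7,3) = 1624, c(7,4) = 735, c(7,5) = 175, c(7,6) = 21.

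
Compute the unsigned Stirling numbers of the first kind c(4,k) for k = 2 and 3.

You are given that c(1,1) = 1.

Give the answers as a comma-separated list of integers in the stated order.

@2  (2,1):1·1+0→1, (2,2):0·1+1→1
@3  (3,1):1·2+0→2, (3,2):1·2+1→3, (3,3):0·2+1→1
@4  (4,2):3·3+2→11, (4,3):1·3+3→6
Read c(4,2) = 11, c(4,3) = 6.

11, 6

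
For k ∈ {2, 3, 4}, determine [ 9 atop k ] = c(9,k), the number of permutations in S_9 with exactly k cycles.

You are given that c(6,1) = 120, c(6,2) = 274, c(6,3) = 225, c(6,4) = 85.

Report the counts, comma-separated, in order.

109584, 118124, 67284

[7] T[7,1]:6*120+0=720 · T[7,2]:6*274+120=1764 · T[7,3]:6*225+274=1624 · T[7,4]:6*85+225=735
[8] T[8,1]:7*720+0=5040 · T[8,2]:7*1764+720=13068 · T[8,3]:7*1624+1764=13132 · T[8,4]:7*735+1624=6769
[9] T[9,2]:8*13068+5040=109584 · T[9,3]:8*13132+13068=118124 · T[9,4]:8*6769+13132=67284
Read c(9,2) = 109584, c(9,3) = 118124, c(9,4) = 67284.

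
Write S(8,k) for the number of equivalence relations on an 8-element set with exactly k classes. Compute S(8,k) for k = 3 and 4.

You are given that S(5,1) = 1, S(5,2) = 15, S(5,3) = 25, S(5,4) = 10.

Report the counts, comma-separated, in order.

@6  (6,1):1·1+0→1, (6,2):15·2+1→31, (6,3):25·3+15→90, (6,4):10·4+25→65
@7  (7,2):31·2+1→63, (7,3):90·3+31→301, (7,4):65·4+90→350
@8  (8,3):301·3+63→966, (8,4):350·4+301→1701
Read S(8,3) = 966, S(8,4) = 1701.

966, 1701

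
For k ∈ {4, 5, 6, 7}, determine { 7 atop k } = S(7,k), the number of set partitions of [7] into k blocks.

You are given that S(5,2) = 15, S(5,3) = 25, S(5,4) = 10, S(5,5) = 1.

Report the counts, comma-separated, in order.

i=6: T(6,3)=15+3·25=90 | T(6,4)=25+4·10=65 | T(6,5)=10+5·1=15 | T(6,6)=1+6·0=1
i=7: T(7,4)=90+4·65=350 | T(7,5)=65+5·15=140 | T(7,6)=15+6·1=21 | T(7,7)=1+7·0=1
Read S(7,4) = 350, S(7,5) = 140, S(7,6) = 21, S(7,7) = 1.

350, 140, 21, 1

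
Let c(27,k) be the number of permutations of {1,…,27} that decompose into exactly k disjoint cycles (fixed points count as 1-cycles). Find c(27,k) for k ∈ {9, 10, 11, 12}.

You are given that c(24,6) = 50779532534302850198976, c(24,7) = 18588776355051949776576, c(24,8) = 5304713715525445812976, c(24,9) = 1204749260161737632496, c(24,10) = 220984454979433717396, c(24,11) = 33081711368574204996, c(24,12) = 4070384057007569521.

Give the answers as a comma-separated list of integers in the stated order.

30180059720580991603896800, 6121499916241722700424880, 1025860474208872152587880, 143271701777645411127300

i=25: T(25,7)=50779532534302850198976+24·18588776355051949776576=496910165055549644836800 | T(25,8)=18588776355051949776576+24·5304713715525445812976=145901905527662649288000 | T(25,9)=5304713715525445812976+24·1204749260161737632496=34218695959407148992880 | T(25,10)=1204749260161737632496+24·220984454979433717396=6508376179668146850000 | T(25,11)=220984454979433717396+24·33081711368574204996=1014945527825214637300 | T(25,12)=33081711368574204996+24·4070384057007569521=130770928736755873500
i=26: T(26,8)=496910165055549644836800+25·145901905527662649288000=4144457803247115877036800 | T(26,9)=145901905527662649288000+25·34218695959407148992880=1001369304512841374110000 | T(26,10)=34218695959407148992880+25·6508376179668146850000=196928100451110820242880 | T(26,11)=6508376179668146850000+25·1014945527825214637300=31882014375298512782500 | T(26,12)=1014945527825214637300+25·130770928736755873500=4284218746244111474800
i=27: T(27,9)=4144457803247115877036800+26·1001369304512841374110000=30180059720580991603896800 | T(27,10)=1001369304512841374110000+26·196928100451110820242880=6121499916241722700424880 | T(27,11)=196928100451110820242880+26·31882014375298512782500=1025860474208872152587880 | T(27,12)=31882014375298512782500+26·4284218746244111474800=143271701777645411127300
Read c(27,9) = 30180059720580991603896800, c(27,10) = 6121499916241722700424880, c(27,11) = 1025860474208872152587880, c(27,12) = 143271701777645411127300.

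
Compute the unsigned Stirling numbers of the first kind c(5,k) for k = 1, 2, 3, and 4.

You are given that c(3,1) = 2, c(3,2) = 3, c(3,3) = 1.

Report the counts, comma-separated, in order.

row 4: T[4][1]=3·2+0=6  T[4][2]=3·3+2=11  T[4][3]=3·1+3=6  T[4][4]=3·0+1=1
row 5: T[5][1]=4·6+0=24  T[5][2]=4·11+6=50  T[5][3]=4·6+11=35  T[5][4]=4·1+6=10
Read c(5,1) = 24, c(5,2) = 50, c(5,3) = 35, c(5,4) = 10.

24, 50, 35, 10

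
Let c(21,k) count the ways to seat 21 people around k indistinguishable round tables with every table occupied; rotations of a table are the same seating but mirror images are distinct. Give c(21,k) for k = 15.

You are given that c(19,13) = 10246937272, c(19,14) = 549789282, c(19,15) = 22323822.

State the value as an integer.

[20] T[20,14]:19*549789282+10246937272=20692933630 · T[20,15]:19*22323822+549789282=973941900
[21] T[21,15]:20*973941900+20692933630=40171771630
Read c(21,15) = 40171771630.

40171771630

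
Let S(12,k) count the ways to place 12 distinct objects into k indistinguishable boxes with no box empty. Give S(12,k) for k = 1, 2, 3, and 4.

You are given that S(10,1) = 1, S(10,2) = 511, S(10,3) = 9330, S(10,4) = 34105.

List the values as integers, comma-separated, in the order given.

i=11: T(11,1)=0+1·1=1 | T(11,2)=1+2·511=1023 | T(11,3)=511+3·9330=28501 | T(11,4)=9330+4·34105=145750
i=12: T(12,1)=0+1·1=1 | T(12,2)=1+2·1023=2047 | T(12,3)=1023+3·28501=86526 | T(12,4)=28501+4·145750=611501
Read S(12,1) = 1, S(12,2) = 2047, S(12,3) = 86526, S(12,4) = 611501.

1, 2047, 86526, 611501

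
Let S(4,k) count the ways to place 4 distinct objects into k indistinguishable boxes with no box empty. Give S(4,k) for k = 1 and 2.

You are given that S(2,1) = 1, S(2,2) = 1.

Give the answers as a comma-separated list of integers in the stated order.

1, 7

[3] T[3,1]:1*1+0=1 · T[3,2]:2*1+1=3
[4] T[4,1]:1*1+0=1 · T[4,2]:2*3+1=7
Read S(4,1) = 1, S(4,2) = 7.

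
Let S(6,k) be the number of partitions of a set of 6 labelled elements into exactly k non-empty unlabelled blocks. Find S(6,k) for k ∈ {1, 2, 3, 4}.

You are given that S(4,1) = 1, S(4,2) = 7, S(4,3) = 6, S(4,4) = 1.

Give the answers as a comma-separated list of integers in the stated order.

1, 31, 90, 65

row 5: T[5][1]=1·1+0=1  T[5][2]=2·7+1=15  T[5][3]=3·6+7=25  T[5][4]=4·1+6=10
row 6: T[6][1]=1·1+0=1  T[6][2]=2·15+1=31  T[6][3]=3·25+15=90  T[6][4]=4·10+25=65
Read S(6,1) = 1, S(6,2) = 31, S(6,3) = 90, S(6,4) = 65.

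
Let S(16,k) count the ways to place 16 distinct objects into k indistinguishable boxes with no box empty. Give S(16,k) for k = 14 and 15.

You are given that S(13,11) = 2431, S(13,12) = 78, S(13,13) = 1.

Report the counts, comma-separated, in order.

6020, 120

i=14: T(14,12)=2431+12·78=3367 | T(14,13)=78+13·1=91 | T(14,14)=1+14·0=1
i=15: T(15,13)=3367+13·91=4550 | T(15,14)=91+14·1=105 | T(15,15)=1+15·0=1
i=16: T(16,14)=4550+14·105=6020 | T(16,15)=105+15·1=120
Read S(16,14) = 6020, S(16,15) = 120.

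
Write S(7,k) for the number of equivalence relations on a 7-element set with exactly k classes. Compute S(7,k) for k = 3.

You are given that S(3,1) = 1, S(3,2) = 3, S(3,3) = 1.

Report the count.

row 4: T[4][1]=1·1+0=1  T[4][2]=2·3+1=7  T[4][3]=3·1+3=6
row 5: T[5][1]=1·1+0=1  T[5][2]=2·7+1=15  T[5][3]=3·6+7=25
row 6: T[6][2]=2·15+1=31  T[6][3]=3·25+15=90
row 7: T[7][3]=3·90+31=301
Read S(7,3) = 301.

301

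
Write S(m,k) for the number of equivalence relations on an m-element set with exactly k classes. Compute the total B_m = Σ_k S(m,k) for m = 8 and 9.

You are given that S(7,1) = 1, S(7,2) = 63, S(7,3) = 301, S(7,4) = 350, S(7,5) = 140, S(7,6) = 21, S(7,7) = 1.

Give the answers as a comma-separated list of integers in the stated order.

4140, 21147

[8] T[8,1]:1*1+0=1 · T[8,2]:2*63+1=127 · T[8,3]:3*301+63=966 · T[8,4]:4*350+301=1701 · T[8,5]:5*140+350=1050 · T[8,6]:6*21+140=266 · T[8,7]:7*1+21=28 · T[8,8]:8*0+1=1
[9] T[9,1]:1*1+0=1 · T[9,2]:2*127+1=255 · T[9,3]:3*966+127=3025 · T[9,4]:4*1701+966=7770 · T[9,5]:5*1050+1701=6951 · T[9,6]:6*266+1050=2646 · T[9,7]:7*28+266=462 · T[9,8]:8*1+28=36 · T[9,9]:9*0+1=1
B_8 = ΣS(8,k) = 1+127+966+1701+1050+266+28+1 = 4140
B_9 = ΣS(9,k) = 1+255+3025+7770+6951+2646+462+36+1 = 21147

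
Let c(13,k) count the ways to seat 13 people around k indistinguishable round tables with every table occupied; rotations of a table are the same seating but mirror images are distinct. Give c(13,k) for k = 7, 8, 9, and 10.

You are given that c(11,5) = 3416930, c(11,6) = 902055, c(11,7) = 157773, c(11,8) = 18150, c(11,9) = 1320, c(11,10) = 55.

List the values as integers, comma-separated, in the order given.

44990231, 6926634, 749463, 55770

@12  (12,6):902055·11+3416930→13339535, (12,7):157773·11+902055→2637558, (12,8):18150·11+157773→357423, (12,9):1320·11+18150→32670, (12,10):55·11+1320→1925
@13  (13,7):2637558·12+13339535→44990231, (13,8):357423·12+2637558→6926634, (13,9):32670·12+357423→749463, (13,10):1925·12+32670→55770
Read c(13,7) = 44990231, c(13,8) = 6926634, c(13,9) = 749463, c(13,10) = 55770.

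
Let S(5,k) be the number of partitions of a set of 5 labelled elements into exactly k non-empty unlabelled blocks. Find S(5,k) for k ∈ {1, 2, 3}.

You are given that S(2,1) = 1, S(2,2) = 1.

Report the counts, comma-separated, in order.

i=3: T(3,1)=0+1·1=1 | T(3,2)=1+2·1=3 | T(3,3)=1+3·0=1
i=4: T(4,1)=0+1·1=1 | T(4,2)=1+2·3=7 | T(4,3)=3+3·1=6
i=5: T(5,1)=0+1·1=1 | T(5,2)=1+2·7=15 | T(5,3)=7+3·6=25
Read S(5,1) = 1, S(5,2) = 15, S(5,3) = 25.

1, 15, 25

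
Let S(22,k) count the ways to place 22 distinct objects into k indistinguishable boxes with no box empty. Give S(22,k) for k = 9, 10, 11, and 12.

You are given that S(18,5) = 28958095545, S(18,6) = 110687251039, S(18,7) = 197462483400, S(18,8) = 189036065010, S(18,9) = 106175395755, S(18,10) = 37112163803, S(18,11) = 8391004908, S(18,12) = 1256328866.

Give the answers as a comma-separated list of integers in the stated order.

1241963303533920, 835143799377954, 366282500870286, 108823356051137

row 19: T[19][6]=6·110687251039+28958095545=693081601779  T[19][7]=7·197462483400+110687251039=1492924634839  T[19][8]=8·189036065010+197462483400=1709751003480  T[19][9]=9·106175395755+189036065010=1144614626805  T[19][10]=10·37112163803+106175395755=477297033785  T[19][11]=11·8391004908+37112163803=129413217791  T[19][12]=12·1256328866+8391004908=23466951300
row 20: T[20][7]=7·1492924634839+693081601779=11143554045652  T[20][8]=8·1709751003480+1492924634839=15170932662679  T[20][9]=9·1144614626805+1709751003480=12011282644725  T[20][10]=10·477297033785+1144614626805=5917584964655  T[20][11]=11·129413217791+477297033785=1900842429486  T[20][12]=12·23466951300+129413217791=411016633391
row 21: T[21][8]=8·15170932662679+11143554045652=132511015347084  T[21][9]=9·12011282644725+15170932662679=123272476465204  T[21][10]=10·5917584964655+12011282644725=71187132291275  T[21][11]=11·1900842429486+5917584964655=26826851689001  T[21][12]=12·411016633391+1900842429486=6833042030178
row 22: T[22][9]=9·123272476465204+132511015347084=1241963303533920  T[22][10]=10·71187132291275+123272476465204=835143799377954  T[22][11]=11·26826851689001+71187132291275=366282500870286  T[22][12]=12·6833042030178+26826851689001=108823356051137
Read S(22,9) = 1241963303533920, S(22,10) = 835143799377954, S(22,11) = 366282500870286, S(22,12) = 108823356051137.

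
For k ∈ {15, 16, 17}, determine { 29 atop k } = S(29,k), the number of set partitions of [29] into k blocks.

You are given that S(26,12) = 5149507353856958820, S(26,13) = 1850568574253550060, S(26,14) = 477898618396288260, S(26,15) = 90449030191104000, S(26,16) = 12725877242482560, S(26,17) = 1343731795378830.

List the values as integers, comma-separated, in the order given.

row 27: T[27][13]=13·1850568574253550060+5149507353856958820=29206898819153109600  T[27][14]=14·477898618396288260+1850568574253550060=8541149231801585700  T[27][15]=15·90449030191104000+477898618396288260=1834634071262848260  T[27][16]=16·12725877242482560+90449030191104000=294063066070824960  T[27][17]=17·1343731795378830+12725877242482560=35569317763922670
row 28: T[28][14]=14·8541149231801585700+29206898819153109600=148782988064375309400  T[28][15]=15·1834634071262848260+8541149231801585700=36060660300744309600  T[28][16]=16·294063066070824960+1834634071262848260=6539643128396047620  T[28][17]=17·35569317763922670+294063066070824960=898741468057510350
row 29: T[29][15]=15·36060660300744309600+148782988064375309400=689692892575539953400  T[29][16]=16·6539643128396047620+36060660300744309600=140694950355081071520  T[29][17]=17·898741468057510350+6539643128396047620=21818248085373723570
Read S(29,15) = 689692892575539953400, S(29,16) = 140694950355081071520, S(29,17) = 21818248085373723570.

689692892575539953400, 140694950355081071520, 21818248085373723570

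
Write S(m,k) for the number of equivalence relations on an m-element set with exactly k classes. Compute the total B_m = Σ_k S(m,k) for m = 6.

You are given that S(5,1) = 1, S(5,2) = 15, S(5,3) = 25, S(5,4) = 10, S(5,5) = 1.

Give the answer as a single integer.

@6  (6,1):1·1+0→1, (6,2):15·2+1→31, (6,3):25·3+15→90, (6,4):10·4+25→65, (6,5):1·5+10→15, (6,6):0·6+1→1
B_6 = ΣS(6,k) = 1+31+90+65+15+1 = 203

203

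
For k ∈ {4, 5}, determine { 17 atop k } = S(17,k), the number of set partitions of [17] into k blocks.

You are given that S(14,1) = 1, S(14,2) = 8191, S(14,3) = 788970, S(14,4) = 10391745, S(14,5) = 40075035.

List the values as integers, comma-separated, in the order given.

row 15: T[15][2]=2·8191+1=16383  T[15][3]=3·788970+8191=2375101  T[15][4]=4·10391745+788970=42355950  T[15][5]=5·40075035+10391745=210766920
row 16: T[16][3]=3·2375101+16383=7141686  T[16][4]=4·42355950+2375101=171798901  T[16][5]=5·210766920+42355950=1096190550
row 17: T[17][4]=4·171798901+7141686=694337290  T[17][5]=5·1096190550+171798901=5652751651
Read S(17,4) = 694337290, S(17,5) = 5652751651.

694337290, 5652751651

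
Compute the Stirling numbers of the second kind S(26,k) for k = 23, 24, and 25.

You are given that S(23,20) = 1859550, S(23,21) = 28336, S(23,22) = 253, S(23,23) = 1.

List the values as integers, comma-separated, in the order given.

@24  (24,21):28336·21+1859550→2454606, (24,22):253·22+28336→33902, (24,23):1·23+253→276, (24,24):0·24+1→1
@25  (25,22):33902·22+2454606→3200450, (25,23):276·23+33902→40250, (25,24):1·24+276→300, (25,25):0·25+1→1
@26  (26,23):40250·23+3200450→4126200, (26,24):300·24+40250→47450, (26,25):1·25+300→325
Read S(26,23) = 4126200, S(26,24) = 47450, S(26,25) = 325.

4126200, 47450, 325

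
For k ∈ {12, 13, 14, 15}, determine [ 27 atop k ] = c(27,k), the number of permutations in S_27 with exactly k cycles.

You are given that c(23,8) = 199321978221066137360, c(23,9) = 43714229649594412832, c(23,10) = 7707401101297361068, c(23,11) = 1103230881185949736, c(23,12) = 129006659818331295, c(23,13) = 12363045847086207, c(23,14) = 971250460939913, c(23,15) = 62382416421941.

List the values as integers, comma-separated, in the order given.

row 24: T[24][9]=23·43714229649594412832+199321978221066137360=1204749260161737632496  T[24][10]=23·7707401101297361068+43714229649594412832=220984454979433717396  T[24][11]=23·1103230881185949736+7707401101297361068=33081711368574204996  T[24][12]=23·129006659818331295+1103230881185949736=4070384057007569521  T[24][13]=23·12363045847086207+129006659818331295=413356714301314056  T[24][14]=23·971250460939913+12363045847086207=34701806448704206  T[24][15]=23·62382416421941+971250460939913=2406046038644556
row 25: T[25][10]=24·220984454979433717396+1204749260161737632496=6508376179668146850000  T[25][11]=24·33081711368574204996+220984454979433717396=1014945527825214637300  T[25][12]=24·4070384057007569521+33081711368574204996=130770928736755873500  T[25][13]=24·413356714301314056+4070384057007569521=13990945200239106865  T[25][14]=24·34701806448704206+413356714301314056=1246200069070215000  T[25][15]=24·2406046038644556+34701806448704206=92446911376173550
row 26: T[26][11]=25·1014945527825214637300+6508376179668146850000=31882014375298512782500  T[26][12]=25·130770928736755873500+1014945527825214637300=4284218746244111474800  T[26][13]=25·13990945200239106865+130770928736755873500=480544558742733545125  T[26][14]=25·1246200069070215000+13990945200239106865=45145946926994481865  T[26][15]=25·92446911376173550+1246200069070215000=3557372853474553750
row 27: T[27][12]=26·4284218746244111474800+31882014375298512782500=143271701777645411127300  T[27][13]=26·480544558742733545125+4284218746244111474800=16778377273555183648050  T[27][14]=26·45145946926994481865+480544558742733545125=1654339178844590073615  T[27][15]=26·3557372853474553750+45145946926994481865=137637641117332879365
Read c(27,12) = 143271701777645411127300, c(27,13) = 16778377273555183648050, c(27,14) = 1654339178844590073615, c(27,15) = 137637641117332879365.

143271701777645411127300, 16778377273555183648050, 1654339178844590073615, 137637641117332879365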